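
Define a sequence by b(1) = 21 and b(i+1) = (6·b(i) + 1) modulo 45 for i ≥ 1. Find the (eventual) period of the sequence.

b(1) = 21; b(2) = 37; b(3) = 43; b(4) = 34; b(5) = 25; b(6) = 16; b(7) = 7; b(8) = 43.
Since b(8) = b(3) = 43, the sequence is eventually periodic: after a pre-period of length 2 it cycles with period 5.

5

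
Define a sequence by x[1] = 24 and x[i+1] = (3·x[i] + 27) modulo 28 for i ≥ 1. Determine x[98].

15

Computing terms: x[1] = 24; x[2] = 15; x[3] = 16; x[4] = 19; x[5] = 0; x[6] = 27; x[7] = 24.
The sequence repeats with period 6.
(98 - 1) mod 6 = 1, so x[98] = x[2] = 15.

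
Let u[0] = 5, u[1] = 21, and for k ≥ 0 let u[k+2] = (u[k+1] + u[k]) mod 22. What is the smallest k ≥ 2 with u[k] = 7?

We have u[0] = 5; u[1] = 21; u[2] = 4; u[3] = 3; u[4] = 7; u[5] = 10; u[6] = 17; u[7] = 5; u[8] = 0; u[9] = 5; u[10] = 5; u[11] = 10; u[12] = 15; u[13] = 3; u[14] = 18; u[15] = 21; u[16] = 17; u[17] = 16; u[18] = 11; u[19] = 5; u[20] = 16; u[21] = 21; u[22] = 15; u[23] = 14; u[24] = 7; u[25] = 21; u[26] = 6; u[27] = 5; u[28] = 11; u[29] = 16; u[30] = 5; u[31] = 21.
Since (u[30], u[31]) = (u[0], u[1]) = (5, 21) (two consecutive terms determine the rest), the sequence is periodic with period 30.
The value 7 first appears (with k ≥ 2) at u[4].

4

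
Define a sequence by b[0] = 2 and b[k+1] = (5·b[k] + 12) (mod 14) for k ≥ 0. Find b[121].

Listing terms: b[0] = 2, b[1] = 8, b[2] = 10, b[3] = 6, b[4] = 0, b[5] = 12, b[6] = 2.
The sequence repeats with period 6.
(121 - 0) mod 6 = 1, so b[121] = b[1] = 8.

8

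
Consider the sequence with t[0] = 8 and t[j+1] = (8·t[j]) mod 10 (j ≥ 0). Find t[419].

6

We have t[0] = 8; t[1] = 4; t[2] = 2; t[3] = 6; t[4] = 8.
Since t[4] = t[0] = 8, the sequence is periodic with period 4.
So t[419] = t[0 + ((419-0) mod 4)] = t[3] = 6.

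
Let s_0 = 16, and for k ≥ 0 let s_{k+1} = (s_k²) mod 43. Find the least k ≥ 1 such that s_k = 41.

We have s_0 = 16,  s_1 = 41,  s_2 = 4,  s_3 = 16.
Since s_3 = s_0 = 16, the sequence is periodic with period 3.
The value 41 first appears (with k ≥ 1) at s_1.

1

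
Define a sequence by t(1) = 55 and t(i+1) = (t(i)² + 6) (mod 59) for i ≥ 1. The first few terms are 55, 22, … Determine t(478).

Computing terms: t(1) = 55; t(2) = 22; t(3) = 18; t(4) = 35; t(5) = 51; t(6) = 11; t(7) = 9; t(8) = 28; t(9) = 23; t(10) = 4; t(11) = 22.
Since t(11) = t(2) = 22, the sequence is eventually periodic: after a pre-period of length 1 it cycles with period 9.
For i ≥ 2, t(i) depends only on (i - 2) mod 9. (478 - 2) mod 9 = 8, so t(478) = t(10) = 4.

4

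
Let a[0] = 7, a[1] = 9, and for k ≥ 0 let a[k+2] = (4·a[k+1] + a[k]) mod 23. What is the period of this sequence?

16

Listing terms: a[0] = 7,  a[1] = 9,  a[2] = 20,  a[3] = 20,  a[4] = 8,  a[5] = 6,  a[6] = 9,  a[7] = 19,  a[8] = 16,  a[9] = 14,  a[10] = 3,  a[11] = 3,  a[12] = 15,  a[13] = 17,  a[14] = 14,  a[15] = 4,  a[16] = 7,  a[17] = 9.
Since (a[16], a[17]) = (a[0], a[1]) = (7, 9) (two consecutive terms determine the rest), the sequence is periodic with period 16.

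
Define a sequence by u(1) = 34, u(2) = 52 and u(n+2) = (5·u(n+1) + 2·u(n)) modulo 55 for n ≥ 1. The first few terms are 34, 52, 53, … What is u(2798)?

Computing terms: u(1) = 34, u(2) = 52, u(3) = 53, u(4) = 39, u(5) = 26, u(6) = 43, u(7) = 47, u(8) = 46, u(9) = 49, u(10) = 7, u(11) = 23, u(12) = 19, u(13) = 31, u(14) = 28, u(15) = 37, u(16) = 21, u(17) = 14, u(18) = 2, u(19) = 38, u(20) = 29, u(21) = 1, u(22) = 8, u(23) = 42, u(24) = 6, u(25) = 4, u(26) = 32, u(27) = 3, u(28) = 24, u(29) = 16, u(30) = 18, u(31) = 12, u(32) = 41, u(33) = 9, u(34) = 17, u(35) = 48, u(36) = 54, u(37) = 36, u(38) = 13, u(39) = 27, u(40) = 51, u(41) = 34, u(42) = 52.
The sequence repeats with period 40.
So u(2798) = u(1 + ((2798-1) mod 40)) = u(38) = 13.

13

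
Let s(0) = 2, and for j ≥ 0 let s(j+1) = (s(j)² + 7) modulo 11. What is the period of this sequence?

Listing terms: s(0) = 2, s(1) = 0, s(2) = 7, s(3) = 1, s(4) = 8, s(5) = 5, s(6) = 10, s(7) = 8.
Since s(7) = s(4) = 8, the sequence is eventually periodic: after a pre-period of length 4 it cycles with period 3.

3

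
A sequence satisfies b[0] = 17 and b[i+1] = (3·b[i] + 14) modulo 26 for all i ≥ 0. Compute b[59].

Computing terms: b[0] = 17,  b[1] = 13,  b[2] = 1,  b[3] = 17.
Since b[3] = b[0] = 17, the sequence is periodic with period 3.
(59 - 0) mod 3 = 2, so b[59] = b[2] = 1.

1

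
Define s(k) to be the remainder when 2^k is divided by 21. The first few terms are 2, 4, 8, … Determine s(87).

8

We have s(1) = 2; s(2) = 4; s(3) = 8; s(4) = 16; s(5) = 11; s(6) = 1; s(7) = 2.
Since s(7) = s(1) = 2, the sequence is periodic with period 6.
(87 - 1) mod 6 = 2, so s(87) = s(3) = 8.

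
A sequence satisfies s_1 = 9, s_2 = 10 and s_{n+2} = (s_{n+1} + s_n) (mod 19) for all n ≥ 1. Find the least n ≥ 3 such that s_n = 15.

15

Computing terms: s_1 = 9; s_2 = 10; s_3 = 0; s_4 = 10; s_5 = 10; s_6 = 1; s_7 = 11; s_8 = 12; s_9 = 4; s_{10} = 16; s_{11} = 1; s_{12} = 17; s_{13} = 18; s_{14} = 16; s_{15} = 15; s_{16} = 12; s_{17} = 8; s_{18} = 1; s_{19} = 9; s_{20} = 10.
The sequence repeats with period 18.
The value 15 first appears (with n ≥ 3) at s_{15}.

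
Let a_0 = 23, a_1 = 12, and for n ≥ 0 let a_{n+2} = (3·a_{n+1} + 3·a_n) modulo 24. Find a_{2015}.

21

We have a_0 = 23, a_1 = 12, a_2 = 9, a_3 = 15, a_4 = 0, a_5 = 21, a_6 = 15, a_7 = 12, a_8 = 9.
Since (a_7, a_8) = (a_1, a_2) = (12, 9) (two consecutive terms determine the rest), the sequence is eventually periodic: after a pre-period of length 1 it cycles with period 6.
For n ≥ 1, a_n depends only on (n - 1) mod 6. (2015 - 1) mod 6 = 4, so a_{2015} = a_5 = 21.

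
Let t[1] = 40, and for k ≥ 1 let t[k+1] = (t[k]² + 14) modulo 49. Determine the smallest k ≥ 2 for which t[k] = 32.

6

t[1] = 40; t[2] = 46; t[3] = 23; t[4] = 4; t[5] = 30; t[6] = 32; t[7] = 9; t[8] = 46.
Since t[8] = t[2] = 46, the sequence is eventually periodic: after a pre-period of length 1 it cycles with period 6.
The value 32 first appears (with k ≥ 2) at t[6].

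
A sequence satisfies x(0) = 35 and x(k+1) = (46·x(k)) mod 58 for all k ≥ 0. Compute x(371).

14

We have x(0) = 35,  x(1) = 44,  x(2) = 52,  x(3) = 14,  x(4) = 6,  x(5) = 44.
Since x(5) = x(1) = 44, the sequence is eventually periodic: after a pre-period of length 1 it cycles with period 4.
For k ≥ 1, x(k) depends only on (k - 1) mod 4. (371 - 1) mod 4 = 2, so x(371) = x(3) = 14.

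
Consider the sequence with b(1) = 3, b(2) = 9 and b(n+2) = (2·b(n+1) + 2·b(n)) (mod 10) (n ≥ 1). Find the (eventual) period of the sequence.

24

Listing terms: b(1) = 3, b(2) = 9, b(3) = 4, b(4) = 6, b(5) = 0, b(6) = 2, b(7) = 4, b(8) = 2, b(9) = 2, b(10) = 8, b(11) = 0, b(12) = 6, b(13) = 2, b(14) = 6, b(15) = 6, b(16) = 4, b(17) = 0, b(18) = 8, b(19) = 6, b(20) = 8, b(21) = 8, b(22) = 2, b(23) = 0, b(24) = 4, b(25) = 8, b(26) = 4, b(27) = 4, b(28) = 6.
Since (b(27), b(28)) = (b(3), b(4)) = (4, 6) (two consecutive terms determine the rest), the sequence is eventually periodic: after a pre-period of length 2 it cycles with period 24.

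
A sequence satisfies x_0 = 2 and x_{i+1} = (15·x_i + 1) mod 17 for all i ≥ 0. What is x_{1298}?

7

Computing terms: x_0 = 2; x_1 = 14; x_2 = 7; x_3 = 4; x_4 = 10; x_5 = 15; x_6 = 5; x_7 = 8; x_8 = 2.
Since x_8 = x_0 = 2, the sequence is periodic with period 8.
So x_{1298} = x_{0 + ((1298-0) mod 8)} = x_2 = 7.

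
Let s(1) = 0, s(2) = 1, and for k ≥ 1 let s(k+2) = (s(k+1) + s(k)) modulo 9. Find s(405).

s(1) = 0; s(2) = 1; s(3) = 1; s(4) = 2; s(5) = 3; s(6) = 5; s(7) = 8; s(8) = 4; s(9) = 3; s(10) = 7; s(11) = 1; s(12) = 8; s(13) = 0; s(14) = 8; s(15) = 8; s(16) = 7; s(17) = 6; s(18) = 4; s(19) = 1; s(20) = 5; s(21) = 6; s(22) = 2; s(23) = 8; s(24) = 1; s(25) = 0; s(26) = 1.
Since (s(25), s(26)) = (s(1), s(2)) = (0, 1) (two consecutive terms determine the rest), the sequence is periodic with period 24.
(405 - 1) mod 24 = 20, so s(405) = s(21) = 6.

6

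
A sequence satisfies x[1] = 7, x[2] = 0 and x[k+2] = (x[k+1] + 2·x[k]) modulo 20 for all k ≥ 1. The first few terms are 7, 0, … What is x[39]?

14

x[1] = 7,  x[2] = 0,  x[3] = 14,  x[4] = 14,  x[5] = 2,  x[6] = 10,  x[7] = 14,  x[8] = 14.
Since (x[7], x[8]) = (x[3], x[4]) = (14, 14) (two consecutive terms determine the rest), the sequence is eventually periodic: after a pre-period of length 2 it cycles with period 4.
For k ≥ 3, x[k] depends only on (k - 3) mod 4. (39 - 3) mod 4 = 0, so x[39] = x[3] = 14.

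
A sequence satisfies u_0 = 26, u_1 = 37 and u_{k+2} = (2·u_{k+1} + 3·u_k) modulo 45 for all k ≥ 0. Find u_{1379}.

Computing terms: u_0 = 26,  u_1 = 37,  u_2 = 17,  u_3 = 10,  u_4 = 26,  u_5 = 37.
The sequence repeats with period 4.
So u_{1379} = u_{0 + ((1379-0) mod 4)} = u_3 = 10.

10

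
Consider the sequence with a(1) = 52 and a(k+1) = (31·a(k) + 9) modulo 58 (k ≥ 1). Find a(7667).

We have a(1) = 52, a(2) = 55, a(3) = 32, a(4) = 15, a(5) = 10, a(6) = 29, a(7) = 38, a(8) = 27, a(9) = 34, a(10) = 19, a(11) = 18, a(12) = 45, a(13) = 12, a(14) = 33, a(15) = 46, a(16) = 43, a(17) = 8, a(18) = 25, a(19) = 30, a(20) = 11, a(21) = 2, a(22) = 13, a(23) = 6, a(24) = 21, a(25) = 22, a(26) = 53, a(27) = 28, a(28) = 7, a(29) = 52.
The sequence repeats with period 28.
(7667 - 1) mod 28 = 22, so a(7667) = a(23) = 6.

6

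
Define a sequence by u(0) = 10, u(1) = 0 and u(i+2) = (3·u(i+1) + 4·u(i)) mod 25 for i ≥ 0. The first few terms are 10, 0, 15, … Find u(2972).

Computing terms: u(0) = 10,  u(1) = 0,  u(2) = 15,  u(3) = 20,  u(4) = 20,  u(5) = 15,  u(6) = 0,  u(7) = 10,  u(8) = 5,  u(9) = 5,  u(10) = 10,  u(11) = 0.
Since (u(10), u(11)) = (u(0), u(1)) = (10, 0) (two consecutive terms determine the rest), the sequence is periodic with period 10.
(2972 - 0) mod 10 = 2, so u(2972) = u(2) = 15.

15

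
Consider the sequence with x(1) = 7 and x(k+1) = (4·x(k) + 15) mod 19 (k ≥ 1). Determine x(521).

Listing terms: x(1) = 7, x(2) = 5, x(3) = 16, x(4) = 3, x(5) = 8, x(6) = 9, x(7) = 13, x(8) = 10, x(9) = 17, x(10) = 7.
Since x(10) = x(1) = 7, the sequence is periodic with period 9.
So x(521) = x(1 + ((521-1) mod 9)) = x(8) = 10.

10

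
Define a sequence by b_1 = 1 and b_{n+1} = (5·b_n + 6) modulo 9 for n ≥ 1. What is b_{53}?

b_1 = 1; b_2 = 2; b_3 = 7; b_4 = 5; b_5 = 4; b_6 = 8; b_7 = 1.
The sequence repeats with period 6.
So b_{53} = b_{1 + ((53-1) mod 6)} = b_5 = 4.

4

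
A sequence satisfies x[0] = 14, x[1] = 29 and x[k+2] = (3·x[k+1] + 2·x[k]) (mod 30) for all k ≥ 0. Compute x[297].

x[0] = 14; x[1] = 29; x[2] = 25; x[3] = 13; x[4] = 29; x[5] = 23; x[6] = 7; x[7] = 7; x[8] = 5; x[9] = 29; x[10] = 7; x[11] = 19; x[12] = 11; x[13] = 11; x[14] = 25; x[15] = 7; x[16] = 11; x[17] = 17; x[18] = 13; x[19] = 13; x[20] = 5; x[21] = 11; x[22] = 13; x[23] = 1; x[24] = 29; x[25] = 29; x[26] = 25.
Since (x[25], x[26]) = (x[1], x[2]) = (29, 25) (two consecutive terms determine the rest), the sequence is eventually periodic: after a pre-period of length 1 it cycles with period 24.
For k ≥ 1, x[k] depends only on (k - 1) mod 24. (297 - 1) mod 24 = 8, so x[297] = x[9] = 29.

29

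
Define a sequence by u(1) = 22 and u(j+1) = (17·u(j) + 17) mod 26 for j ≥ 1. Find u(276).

We have u(1) = 22, u(2) = 1, u(3) = 8, u(4) = 23, u(5) = 18, u(6) = 11, u(7) = 22.
The sequence repeats with period 6.
So u(276) = u(1 + ((276-1) mod 6)) = u(6) = 11.

11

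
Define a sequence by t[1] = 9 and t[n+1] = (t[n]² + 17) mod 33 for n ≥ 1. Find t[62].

32

t[1] = 9; t[2] = 32; t[3] = 18; t[4] = 11; t[5] = 6; t[6] = 20; t[7] = 21; t[8] = 29; t[9] = 0; t[10] = 17; t[11] = 9.
Since t[11] = t[1] = 9, the sequence is periodic with period 10.
(62 - 1) mod 10 = 1, so t[62] = t[2] = 32.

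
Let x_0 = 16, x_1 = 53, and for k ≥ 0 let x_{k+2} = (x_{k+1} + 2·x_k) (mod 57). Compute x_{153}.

41

x_0 = 16,  x_1 = 53,  x_2 = 28,  x_3 = 20,  x_4 = 19,  x_5 = 2,  x_6 = 40,  x_7 = 44,  x_8 = 10,  x_9 = 41,  x_{10} = 4,  x_{11} = 29,  x_{12} = 37,  x_{13} = 38,  x_{14} = 55,  x_{15} = 17,  x_{16} = 13,  x_{17} = 47,  x_{18} = 16,  x_{19} = 53.
Since (x_{18}, x_{19}) = (x_0, x_1) = (16, 53) (two consecutive terms determine the rest), the sequence is periodic with period 18.
(153 - 0) mod 18 = 9, so x_{153} = x_9 = 41.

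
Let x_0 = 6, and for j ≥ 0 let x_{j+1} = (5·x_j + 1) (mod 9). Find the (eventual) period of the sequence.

We have x_0 = 6,  x_1 = 4,  x_2 = 3,  x_3 = 7,  x_4 = 0,  x_5 = 1,  x_6 = 6.
The sequence repeats with period 6.

6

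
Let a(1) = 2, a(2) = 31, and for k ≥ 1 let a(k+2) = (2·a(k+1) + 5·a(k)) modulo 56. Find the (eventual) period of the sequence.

24

Listing terms: a(1) = 2,  a(2) = 31,  a(3) = 16,  a(4) = 19,  a(5) = 6,  a(6) = 51,  a(7) = 20,  a(8) = 15,  a(9) = 18,  a(10) = 55,  a(11) = 32,  a(12) = 3,  a(13) = 54,  a(14) = 11,  a(15) = 12,  a(16) = 23,  a(17) = 50,  a(18) = 47,  a(19) = 8,  a(20) = 27,  a(21) = 38,  a(22) = 43,  a(23) = 52,  a(24) = 39,  a(25) = 2,  a(26) = 31.
The sequence repeats with period 24.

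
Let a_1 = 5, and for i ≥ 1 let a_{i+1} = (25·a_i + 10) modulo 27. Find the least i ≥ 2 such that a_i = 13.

15

Listing terms: a_1 = 5, a_2 = 0, a_3 = 10, a_4 = 17, a_5 = 3, a_6 = 4, a_7 = 2, a_8 = 6, a_9 = 25, a_{10} = 14, a_{11} = 9, a_{12} = 19, a_{13} = 26, a_{14} = 12, a_{15} = 13, a_{16} = 11, a_{17} = 15, a_{18} = 7, a_{19} = 23, a_{20} = 18, a_{21} = 1, a_{22} = 8, a_{23} = 21, a_{24} = 22, a_{25} = 20, a_{26} = 24, a_{27} = 16, a_{28} = 5.
Since a_{28} = a_1 = 5, the sequence is periodic with period 27.
The value 13 first appears (with i ≥ 2) at a_{15}.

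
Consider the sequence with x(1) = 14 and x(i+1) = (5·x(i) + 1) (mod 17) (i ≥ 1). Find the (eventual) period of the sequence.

16

Listing terms: x(1) = 14,  x(2) = 3,  x(3) = 16,  x(4) = 13,  x(5) = 15,  x(6) = 8,  x(7) = 7,  x(8) = 2,  x(9) = 11,  x(10) = 5,  x(11) = 9,  x(12) = 12,  x(13) = 10,  x(14) = 0,  x(15) = 1,  x(16) = 6,  x(17) = 14.
Since x(17) = x(1) = 14, the sequence is periodic with period 16.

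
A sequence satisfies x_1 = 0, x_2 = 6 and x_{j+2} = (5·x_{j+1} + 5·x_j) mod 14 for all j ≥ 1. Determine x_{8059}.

We have x_1 = 0,  x_2 = 6,  x_3 = 2,  x_4 = 12,  x_5 = 0,  x_6 = 4,  x_7 = 6,  x_8 = 8,  x_9 = 0,  x_{10} = 12,  x_{11} = 4,  x_{12} = 10,  x_{13} = 0,  x_{14} = 8,  x_{15} = 12,  x_{16} = 2,  x_{17} = 0,  x_{18} = 10,  x_{19} = 8,  x_{20} = 6,  x_{21} = 0,  x_{22} = 2,  x_{23} = 10,  x_{24} = 4,  x_{25} = 0,  x_{26} = 6.
Since (x_{25}, x_{26}) = (x_1, x_2) = (0, 6) (two consecutive terms determine the rest), the sequence is periodic with period 24.
(8059 - 1) mod 24 = 18, so x_{8059} = x_{19} = 8.

8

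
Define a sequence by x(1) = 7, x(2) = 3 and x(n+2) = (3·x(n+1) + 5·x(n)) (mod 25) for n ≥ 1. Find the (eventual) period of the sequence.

Listing terms: x(1) = 7; x(2) = 3; x(3) = 19; x(4) = 22; x(5) = 11; x(6) = 18; x(7) = 9; x(8) = 17; x(9) = 21; x(10) = 23; x(11) = 24; x(12) = 12; x(13) = 6; x(14) = 3; x(15) = 14; x(16) = 7; x(17) = 16; x(18) = 8; x(19) = 4; x(20) = 2; x(21) = 1; x(22) = 13; x(23) = 19; x(24) = 22.
Since (x(23), x(24)) = (x(3), x(4)) = (19, 22) (two consecutive terms determine the rest), the sequence is eventually periodic: after a pre-period of length 2 it cycles with period 20.

20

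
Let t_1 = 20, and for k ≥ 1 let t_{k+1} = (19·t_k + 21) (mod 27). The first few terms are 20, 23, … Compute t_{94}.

Listing terms: t_1 = 20, t_2 = 23, t_3 = 26, t_4 = 2, t_5 = 5, t_6 = 8, t_7 = 11, t_8 = 14, t_9 = 17, t_{10} = 20.
Since t_{10} = t_1 = 20, the sequence is periodic with period 9.
(94 - 1) mod 9 = 3, so t_{94} = t_4 = 2.

2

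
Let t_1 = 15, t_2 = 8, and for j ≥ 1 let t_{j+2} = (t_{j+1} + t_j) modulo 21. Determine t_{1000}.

t_1 = 15; t_2 = 8; t_3 = 2; t_4 = 10; t_5 = 12; t_6 = 1; t_7 = 13; t_8 = 14; t_9 = 6; t_{10} = 20; t_{11} = 5; t_{12} = 4; t_{13} = 9; t_{14} = 13; t_{15} = 1; t_{16} = 14; t_{17} = 15; t_{18} = 8.
The sequence repeats with period 16.
So t_{1000} = t_{1 + ((1000-1) mod 16)} = t_8 = 14.

14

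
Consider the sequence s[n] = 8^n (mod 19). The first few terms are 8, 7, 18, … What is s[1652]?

7

Listing terms: s[1] = 8; s[2] = 7; s[3] = 18; s[4] = 11; s[5] = 12; s[6] = 1; s[7] = 8.
Since s[7] = s[1] = 8, the sequence is periodic with period 6.
So s[1652] = s[1 + ((1652-1) mod 6)] = s[2] = 7.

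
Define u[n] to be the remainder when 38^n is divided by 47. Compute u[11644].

12

u[0] = 1,  u[1] = 38,  u[2] = 34,  u[3] = 23,  u[4] = 28,  u[5] = 30,  u[6] = 12,  u[7] = 33,  u[8] = 32,  u[9] = 41,  u[10] = 7,  u[11] = 31,  u[12] = 3,  u[13] = 20,  u[14] = 8,  u[15] = 22,  u[16] = 37,  u[17] = 43,  u[18] = 36,  u[19] = 5,  u[20] = 2,  u[21] = 29,  u[22] = 21,  u[23] = 46,  u[24] = 9,  u[25] = 13,  u[26] = 24,  u[27] = 19,  u[28] = 17,  u[29] = 35,  u[30] = 14,  u[31] = 15,  u[32] = 6,  u[33] = 40,  u[34] = 16,  u[35] = 44,  u[36] = 27,  u[37] = 39,  u[38] = 25,  u[39] = 10,  u[40] = 4,  u[41] = 11,  u[42] = 42,  u[43] = 45,  u[44] = 18,  u[45] = 26,  u[46] = 1.
Since u[46] = u[0] = 1, the sequence is periodic with period 46.
So u[11644] = u[0 + ((11644-0) mod 46)] = u[6] = 12.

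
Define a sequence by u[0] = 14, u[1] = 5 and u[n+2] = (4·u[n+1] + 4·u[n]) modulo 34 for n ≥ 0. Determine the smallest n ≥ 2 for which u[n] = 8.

Listing terms: u[0] = 14,  u[1] = 5,  u[2] = 8,  u[3] = 18,  u[4] = 2,  u[5] = 12,  u[6] = 22,  u[7] = 0,  u[8] = 20,  u[9] = 12,  u[10] = 26,  u[11] = 16,  u[12] = 32,  u[13] = 22,  u[14] = 12,  u[15] = 0,  u[16] = 14,  u[17] = 22,  u[18] = 8,  u[19] = 18.
Since (u[18], u[19]) = (u[2], u[3]) = (8, 18) (two consecutive terms determine the rest), the sequence is eventually periodic: after a pre-period of length 2 it cycles with period 16.
The value 8 first appears (with n ≥ 2) at u[2].

2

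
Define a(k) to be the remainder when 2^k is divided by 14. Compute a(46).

Listing terms: a(1) = 2,  a(2) = 4,  a(3) = 8,  a(4) = 2.
Since a(4) = a(1) = 2, the sequence is periodic with period 3.
(46 - 1) mod 3 = 0, so a(46) = a(1) = 2.

2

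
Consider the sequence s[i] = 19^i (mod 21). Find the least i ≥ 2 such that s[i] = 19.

7

Listing terms: s[1] = 19, s[2] = 4, s[3] = 13, s[4] = 16, s[5] = 10, s[6] = 1, s[7] = 19.
Since s[7] = s[1] = 19, the sequence is periodic with period 6.
The value 19 next appears (with i ≥ 2) at s[7].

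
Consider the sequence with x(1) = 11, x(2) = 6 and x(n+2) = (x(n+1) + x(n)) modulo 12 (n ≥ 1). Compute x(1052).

2

x(1) = 11, x(2) = 6, x(3) = 5, x(4) = 11, x(5) = 4, x(6) = 3, x(7) = 7, x(8) = 10, x(9) = 5, x(10) = 3, x(11) = 8, x(12) = 11, x(13) = 7, x(14) = 6, x(15) = 1, x(16) = 7, x(17) = 8, x(18) = 3, x(19) = 11, x(20) = 2, x(21) = 1, x(22) = 3, x(23) = 4, x(24) = 7, x(25) = 11, x(26) = 6.
The sequence repeats with period 24.
(1052 - 1) mod 24 = 19, so x(1052) = x(20) = 2.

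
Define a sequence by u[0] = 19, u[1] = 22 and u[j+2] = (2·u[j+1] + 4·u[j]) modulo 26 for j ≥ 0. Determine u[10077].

We have u[0] = 19,  u[1] = 22,  u[2] = 16,  u[3] = 16,  u[4] = 18,  u[5] = 22,  u[6] = 12,  u[7] = 8,  u[8] = 12,  u[9] = 4,  u[10] = 4,  u[11] = 24,  u[12] = 12,  u[13] = 16,  u[14] = 2,  u[15] = 16,  u[16] = 14,  u[17] = 14,  u[18] = 6,  u[19] = 16,  u[20] = 4,  u[21] = 20,  u[22] = 4,  u[23] = 10,  u[24] = 10,  u[25] = 8,  u[26] = 4,  u[27] = 14,  u[28] = 18,  u[29] = 14,  u[30] = 22,  u[31] = 22,  u[32] = 2,  u[33] = 14,  u[34] = 10,  u[35] = 24,  u[36] = 10,  u[37] = 12,  u[38] = 12,  u[39] = 20,  u[40] = 10,  u[41] = 22,  u[42] = 6,  u[43] = 22,  u[44] = 16.
Since (u[43], u[44]) = (u[1], u[2]) = (22, 16) (two consecutive terms determine the rest), the sequence is eventually periodic: after a pre-period of length 1 it cycles with period 42.
For j ≥ 1, u[j] depends only on (j - 1) mod 42. (10077 - 1) mod 42 = 38, so u[10077] = u[39] = 20.

20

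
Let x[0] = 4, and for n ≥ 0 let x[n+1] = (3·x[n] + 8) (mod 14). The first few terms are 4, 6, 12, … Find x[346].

We have x[0] = 4, x[1] = 6, x[2] = 12, x[3] = 2, x[4] = 0, x[5] = 8, x[6] = 4.
The sequence repeats with period 6.
So x[346] = x[0 + ((346-0) mod 6)] = x[4] = 0.

0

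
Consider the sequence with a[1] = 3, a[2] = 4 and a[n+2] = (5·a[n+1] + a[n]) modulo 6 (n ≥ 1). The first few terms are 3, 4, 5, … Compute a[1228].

5

We have a[1] = 3, a[2] = 4, a[3] = 5, a[4] = 5, a[5] = 0, a[6] = 5, a[7] = 1, a[8] = 4, a[9] = 3, a[10] = 1, a[11] = 2, a[12] = 5, a[13] = 3, a[14] = 2, a[15] = 1, a[16] = 1, a[17] = 0, a[18] = 1, a[19] = 5, a[20] = 2, a[21] = 3, a[22] = 5, a[23] = 4, a[24] = 1, a[25] = 3, a[26] = 4.
Since (a[25], a[26]) = (a[1], a[2]) = (3, 4) (two consecutive terms determine the rest), the sequence is periodic with period 24.
So a[1228] = a[1 + ((1228-1) mod 24)] = a[4] = 5.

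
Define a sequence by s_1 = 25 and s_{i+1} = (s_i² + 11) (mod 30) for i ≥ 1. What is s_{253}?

s_1 = 25; s_2 = 6; s_3 = 17; s_4 = 0; s_5 = 11; s_6 = 12; s_7 = 5; s_8 = 6.
Since s_8 = s_2 = 6, the sequence is eventually periodic: after a pre-period of length 1 it cycles with period 6.
For i ≥ 2, s_i depends only on (i - 2) mod 6. (253 - 2) mod 6 = 5, so s_{253} = s_7 = 5.

5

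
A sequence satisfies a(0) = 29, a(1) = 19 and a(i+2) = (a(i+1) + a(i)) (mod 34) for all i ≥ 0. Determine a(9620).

28

We have a(0) = 29; a(1) = 19; a(2) = 14; a(3) = 33; a(4) = 13; a(5) = 12; a(6) = 25; a(7) = 3; a(8) = 28; a(9) = 31; a(10) = 25; a(11) = 22; a(12) = 13; a(13) = 1; a(14) = 14; a(15) = 15; a(16) = 29; a(17) = 10; a(18) = 5; a(19) = 15; a(20) = 20; a(21) = 1; a(22) = 21; a(23) = 22; a(24) = 9; a(25) = 31; a(26) = 6; a(27) = 3; a(28) = 9; a(29) = 12; a(30) = 21; a(31) = 33; a(32) = 20; a(33) = 19; a(34) = 5; a(35) = 24; a(36) = 29; a(37) = 19.
The sequence repeats with period 36.
(9620 - 0) mod 36 = 8, so a(9620) = a(8) = 28.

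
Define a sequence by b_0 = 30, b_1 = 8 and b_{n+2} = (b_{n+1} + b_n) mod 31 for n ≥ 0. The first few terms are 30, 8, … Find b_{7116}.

28

Computing terms: b_0 = 30,  b_1 = 8,  b_2 = 7,  b_3 = 15,  b_4 = 22,  b_5 = 6,  b_6 = 28,  b_7 = 3,  b_8 = 0,  b_9 = 3,  b_{10} = 3,  b_{11} = 6,  b_{12} = 9,  b_{13} = 15,  b_{14} = 24,  b_{15} = 8,  b_{16} = 1,  b_{17} = 9,  b_{18} = 10,  b_{19} = 19,  b_{20} = 29,  b_{21} = 17,  b_{22} = 15,  b_{23} = 1,  b_{24} = 16,  b_{25} = 17,  b_{26} = 2,  b_{27} = 19,  b_{28} = 21,  b_{29} = 9,  b_{30} = 30,  b_{31} = 8.
The sequence repeats with period 30.
(7116 - 0) mod 30 = 6, so b_{7116} = b_6 = 28.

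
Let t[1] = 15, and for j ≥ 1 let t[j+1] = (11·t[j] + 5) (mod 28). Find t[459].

We have t[1] = 15,  t[2] = 2,  t[3] = 27,  t[4] = 22,  t[5] = 23,  t[6] = 6,  t[7] = 15.
Since t[7] = t[1] = 15, the sequence is periodic with period 6.
So t[459] = t[1 + ((459-1) mod 6)] = t[3] = 27.

27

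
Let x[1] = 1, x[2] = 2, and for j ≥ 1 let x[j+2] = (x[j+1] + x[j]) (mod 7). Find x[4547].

3

Computing terms: x[1] = 1, x[2] = 2, x[3] = 3, x[4] = 5, x[5] = 1, x[6] = 6, x[7] = 0, x[8] = 6, x[9] = 6, x[10] = 5, x[11] = 4, x[12] = 2, x[13] = 6, x[14] = 1, x[15] = 0, x[16] = 1, x[17] = 1, x[18] = 2.
The sequence repeats with period 16.
So x[4547] = x[1 + ((4547-1) mod 16)] = x[3] = 3.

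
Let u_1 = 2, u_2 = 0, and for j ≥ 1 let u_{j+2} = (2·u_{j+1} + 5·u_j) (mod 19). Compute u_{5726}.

We have u_1 = 2, u_2 = 0, u_3 = 10, u_4 = 1, u_5 = 14, u_6 = 14, u_7 = 3, u_8 = 0, u_9 = 15, u_{10} = 11, u_{11} = 2, u_{12} = 2, u_{13} = 14, u_{14} = 0, u_{15} = 13, u_{16} = 7, u_{17} = 3, u_{18} = 3, u_{19} = 2, u_{20} = 0.
Since (u_{19}, u_{20}) = (u_1, u_2) = (2, 0) (two consecutive terms determine the rest), the sequence is periodic with period 18.
So u_{5726} = u_{1 + ((5726-1) mod 18)} = u_2 = 0.

0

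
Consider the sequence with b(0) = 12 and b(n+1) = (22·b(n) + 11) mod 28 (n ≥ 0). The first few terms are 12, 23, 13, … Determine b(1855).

Listing terms: b(0) = 12; b(1) = 23; b(2) = 13; b(3) = 17; b(4) = 21; b(5) = 25; b(6) = 1; b(7) = 5; b(8) = 9; b(9) = 13.
Since b(9) = b(2) = 13, the sequence is eventually periodic: after a pre-period of length 2 it cycles with period 7.
For n ≥ 2, b(n) depends only on (n - 2) mod 7. (1855 - 2) mod 7 = 5, so b(1855) = b(7) = 5.

5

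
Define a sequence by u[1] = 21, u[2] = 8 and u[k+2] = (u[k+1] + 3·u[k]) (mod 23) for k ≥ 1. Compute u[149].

11

We have u[1] = 21,  u[2] = 8,  u[3] = 2,  u[4] = 3,  u[5] = 9,  u[6] = 18,  u[7] = 22,  u[8] = 7,  u[9] = 4,  u[10] = 2,  u[11] = 14,  u[12] = 20,  u[13] = 16,  u[14] = 7,  u[15] = 9,  u[16] = 7,  u[17] = 11,  u[18] = 9,  u[19] = 19,  u[20] = 0,  u[21] = 11,  u[22] = 11,  u[23] = 21,  u[24] = 8.
Since (u[23], u[24]) = (u[1], u[2]) = (21, 8) (two consecutive terms determine the rest), the sequence is periodic with period 22.
(149 - 1) mod 22 = 16, so u[149] = u[17] = 11.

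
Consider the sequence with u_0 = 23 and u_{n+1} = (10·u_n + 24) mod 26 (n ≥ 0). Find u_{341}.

Computing terms: u_0 = 23, u_1 = 20, u_2 = 16, u_3 = 2, u_4 = 18, u_5 = 22, u_6 = 10, u_7 = 20.
Since u_7 = u_1 = 20, the sequence is eventually periodic: after a pre-period of length 1 it cycles with period 6.
For n ≥ 1, u_n depends only on (n - 1) mod 6. (341 - 1) mod 6 = 4, so u_{341} = u_5 = 22.

22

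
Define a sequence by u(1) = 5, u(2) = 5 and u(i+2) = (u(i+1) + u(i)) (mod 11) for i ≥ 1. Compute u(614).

4

Listing terms: u(1) = 5,  u(2) = 5,  u(3) = 10,  u(4) = 4,  u(5) = 3,  u(6) = 7,  u(7) = 10,  u(8) = 6,  u(9) = 5,  u(10) = 0,  u(11) = 5,  u(12) = 5.
Since (u(11), u(12)) = (u(1), u(2)) = (5, 5) (two consecutive terms determine the rest), the sequence is periodic with period 10.
So u(614) = u(1 + ((614-1) mod 10)) = u(4) = 4.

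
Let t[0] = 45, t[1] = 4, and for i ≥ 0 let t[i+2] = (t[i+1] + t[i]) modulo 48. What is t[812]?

21

t[0] = 45; t[1] = 4; t[2] = 1; t[3] = 5; t[4] = 6; t[5] = 11; t[6] = 17; t[7] = 28; t[8] = 45; t[9] = 25; t[10] = 22; t[11] = 47; t[12] = 21; t[13] = 20; t[14] = 41; t[15] = 13; t[16] = 6; t[17] = 19; t[18] = 25; t[19] = 44; t[20] = 21; t[21] = 17; t[22] = 38; t[23] = 7; t[24] = 45; t[25] = 4.
Since (t[24], t[25]) = (t[0], t[1]) = (45, 4) (two consecutive terms determine the rest), the sequence is periodic with period 24.
So t[812] = t[0 + ((812-0) mod 24)] = t[20] = 21.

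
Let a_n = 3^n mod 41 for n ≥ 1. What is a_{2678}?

32

Listing terms: a_1 = 3,  a_2 = 9,  a_3 = 27,  a_4 = 40,  a_5 = 38,  a_6 = 32,  a_7 = 14,  a_8 = 1,  a_9 = 3.
Since a_9 = a_1 = 3, the sequence is periodic with period 8.
So a_{2678} = a_{1 + ((2678-1) mod 8)} = a_6 = 32.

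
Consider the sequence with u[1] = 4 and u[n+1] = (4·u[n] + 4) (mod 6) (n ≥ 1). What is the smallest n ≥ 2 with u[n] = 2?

We have u[1] = 4,  u[2] = 2,  u[3] = 0,  u[4] = 4.
Since u[4] = u[1] = 4, the sequence is periodic with period 3.
The value 2 first appears (with n ≥ 2) at u[2].

2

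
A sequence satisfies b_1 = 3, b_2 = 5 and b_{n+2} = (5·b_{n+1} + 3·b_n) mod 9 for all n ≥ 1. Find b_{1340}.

Computing terms: b_1 = 3; b_2 = 5; b_3 = 7; b_4 = 5; b_5 = 1; b_6 = 2; b_7 = 4; b_8 = 8; b_9 = 7; b_{10} = 5.
Since (b_9, b_{10}) = (b_3, b_4) = (7, 5) (two consecutive terms determine the rest), the sequence is eventually periodic: after a pre-period of length 2 it cycles with period 6.
For n ≥ 3, b_n depends only on (n - 3) mod 6. (1340 - 3) mod 6 = 5, so b_{1340} = b_8 = 8.

8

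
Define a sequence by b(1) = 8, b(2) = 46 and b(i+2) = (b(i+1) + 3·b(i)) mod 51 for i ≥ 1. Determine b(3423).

Computing terms: b(1) = 8, b(2) = 46, b(3) = 19, b(4) = 4, b(5) = 10, b(6) = 22, b(7) = 1, b(8) = 16, b(9) = 19, b(10) = 16, b(11) = 22, b(12) = 19, b(13) = 34, b(14) = 40, b(15) = 40, b(16) = 7, b(17) = 25, b(18) = 46, b(19) = 19.
Since (b(18), b(19)) = (b(2), b(3)) = (46, 19) (two consecutive terms determine the rest), the sequence is eventually periodic: after a pre-period of length 1 it cycles with period 16.
For i ≥ 2, b(i) depends only on (i - 2) mod 16. (3423 - 2) mod 16 = 13, so b(3423) = b(15) = 40.

40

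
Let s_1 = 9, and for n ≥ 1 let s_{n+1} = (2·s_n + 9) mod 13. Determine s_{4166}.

1

Listing terms: s_1 = 9; s_2 = 1; s_3 = 11; s_4 = 5; s_5 = 6; s_6 = 8; s_7 = 12; s_8 = 7; s_9 = 10; s_{10} = 3; s_{11} = 2; s_{12} = 0; s_{13} = 9.
Since s_{13} = s_1 = 9, the sequence is periodic with period 12.
(4166 - 1) mod 12 = 1, so s_{4166} = s_2 = 1.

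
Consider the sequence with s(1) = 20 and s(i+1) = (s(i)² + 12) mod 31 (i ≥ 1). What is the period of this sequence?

8

We have s(1) = 20,  s(2) = 9,  s(3) = 0,  s(4) = 12,  s(5) = 1,  s(6) = 13,  s(7) = 26,  s(8) = 6,  s(9) = 17,  s(10) = 22,  s(11) = 0.
Since s(11) = s(3) = 0, the sequence is eventually periodic: after a pre-period of length 2 it cycles with period 8.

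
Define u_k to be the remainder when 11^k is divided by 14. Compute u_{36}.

We have u_1 = 11; u_2 = 9; u_3 = 1; u_4 = 11.
Since u_4 = u_1 = 11, the sequence is periodic with period 3.
(36 - 1) mod 3 = 2, so u_{36} = u_3 = 1.

1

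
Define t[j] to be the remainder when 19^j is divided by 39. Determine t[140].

t[1] = 19; t[2] = 10; t[3] = 34; t[4] = 22; t[5] = 28; t[6] = 25; t[7] = 7; t[8] = 16; t[9] = 31; t[10] = 4; t[11] = 37; t[12] = 1; t[13] = 19.
The sequence repeats with period 12.
(140 - 1) mod 12 = 7, so t[140] = t[8] = 16.

16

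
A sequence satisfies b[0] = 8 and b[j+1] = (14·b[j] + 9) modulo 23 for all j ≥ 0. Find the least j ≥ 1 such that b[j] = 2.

15

Listing terms: b[0] = 8, b[1] = 6, b[2] = 1, b[3] = 0, b[4] = 9, b[5] = 20, b[6] = 13, b[7] = 7, b[8] = 15, b[9] = 12, b[10] = 16, b[11] = 3, b[12] = 5, b[13] = 10, b[14] = 11, b[15] = 2, b[16] = 14, b[17] = 21, b[18] = 4, b[19] = 19, b[20] = 22, b[21] = 18, b[22] = 8.
The sequence repeats with period 22.
The value 2 first appears (with j ≥ 1) at b[15].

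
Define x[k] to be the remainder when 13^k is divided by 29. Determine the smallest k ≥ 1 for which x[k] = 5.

Listing terms: x[0] = 1,  x[1] = 13,  x[2] = 24,  x[3] = 22,  x[4] = 25,  x[5] = 6,  x[6] = 20,  x[7] = 28,  x[8] = 16,  x[9] = 5,  x[10] = 7,  x[11] = 4,  x[12] = 23,  x[13] = 9,  x[14] = 1.
The sequence repeats with period 14.
The value 5 first appears (with k ≥ 1) at x[9].

9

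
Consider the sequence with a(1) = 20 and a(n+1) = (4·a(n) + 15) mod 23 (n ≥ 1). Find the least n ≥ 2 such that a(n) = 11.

8

a(1) = 20,  a(2) = 3,  a(3) = 4,  a(4) = 8,  a(5) = 1,  a(6) = 19,  a(7) = 22,  a(8) = 11,  a(9) = 13,  a(10) = 21,  a(11) = 7,  a(12) = 20.
The sequence repeats with period 11.
The value 11 first appears (with n ≥ 2) at a(8).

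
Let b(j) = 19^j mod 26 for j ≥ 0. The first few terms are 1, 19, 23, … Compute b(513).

5

b(0) = 1; b(1) = 19; b(2) = 23; b(3) = 21; b(4) = 9; b(5) = 15; b(6) = 25; b(7) = 7; b(8) = 3; b(9) = 5; b(10) = 17; b(11) = 11; b(12) = 1.
The sequence repeats with period 12.
(513 - 0) mod 12 = 9, so b(513) = b(9) = 5.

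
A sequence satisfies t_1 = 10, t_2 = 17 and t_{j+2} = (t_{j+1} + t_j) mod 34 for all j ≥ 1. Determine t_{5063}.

31

t_1 = 10; t_2 = 17; t_3 = 27; t_4 = 10; t_5 = 3; t_6 = 13; t_7 = 16; t_8 = 29; t_9 = 11; t_{10} = 6; t_{11} = 17; t_{12} = 23; t_{13} = 6; t_{14} = 29; t_{15} = 1; t_{16} = 30; t_{17} = 31; t_{18} = 27; t_{19} = 24; t_{20} = 17; t_{21} = 7; t_{22} = 24; t_{23} = 31; t_{24} = 21; t_{25} = 18; t_{26} = 5; t_{27} = 23; t_{28} = 28; t_{29} = 17; t_{30} = 11; t_{31} = 28; t_{32} = 5; t_{33} = 33; t_{34} = 4; t_{35} = 3; t_{36} = 7; t_{37} = 10; t_{38} = 17.
The sequence repeats with period 36.
(5063 - 1) mod 36 = 22, so t_{5063} = t_{23} = 31.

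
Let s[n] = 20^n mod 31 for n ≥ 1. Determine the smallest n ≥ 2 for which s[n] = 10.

13

Listing terms: s[1] = 20, s[2] = 28, s[3] = 2, s[4] = 9, s[5] = 25, s[6] = 4, s[7] = 18, s[8] = 19, s[9] = 8, s[10] = 5, s[11] = 7, s[12] = 16, s[13] = 10, s[14] = 14, s[15] = 1, s[16] = 20.
Since s[16] = s[1] = 20, the sequence is periodic with period 15.
The value 10 first appears (with n ≥ 2) at s[13].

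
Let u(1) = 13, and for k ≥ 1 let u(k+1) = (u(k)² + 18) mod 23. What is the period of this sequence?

3

Computing terms: u(1) = 13,  u(2) = 3,  u(3) = 4,  u(4) = 11,  u(5) = 1,  u(6) = 19,  u(7) = 11.
Since u(7) = u(4) = 11, the sequence is eventually periodic: after a pre-period of length 3 it cycles with period 3.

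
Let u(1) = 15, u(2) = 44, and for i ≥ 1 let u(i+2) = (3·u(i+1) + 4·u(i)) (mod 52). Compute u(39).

u(1) = 15, u(2) = 44, u(3) = 36, u(4) = 24, u(5) = 8, u(6) = 16, u(7) = 28, u(8) = 44, u(9) = 36.
Since (u(8), u(9)) = (u(2), u(3)) = (44, 36) (two consecutive terms determine the rest), the sequence is eventually periodic: after a pre-period of length 1 it cycles with period 6.
For i ≥ 2, u(i) depends only on (i - 2) mod 6. (39 - 2) mod 6 = 1, so u(39) = u(3) = 36.

36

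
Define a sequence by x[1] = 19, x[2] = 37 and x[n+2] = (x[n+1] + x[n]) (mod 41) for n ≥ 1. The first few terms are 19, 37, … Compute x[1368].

x[1] = 19; x[2] = 37; x[3] = 15; x[4] = 11; x[5] = 26; x[6] = 37; x[7] = 22; x[8] = 18; x[9] = 40; x[10] = 17; x[11] = 16; x[12] = 33; x[13] = 8; x[14] = 0; x[15] = 8; x[16] = 8; x[17] = 16; x[18] = 24; x[19] = 40; x[20] = 23; x[21] = 22; x[22] = 4; x[23] = 26; x[24] = 30; x[25] = 15; x[26] = 4; x[27] = 19; x[28] = 23; x[29] = 1; x[30] = 24; x[31] = 25; x[32] = 8; x[33] = 33; x[34] = 0; x[35] = 33; x[36] = 33; x[37] = 25; x[38] = 17; x[39] = 1; x[40] = 18; x[41] = 19; x[42] = 37.
The sequence repeats with period 40.
(1368 - 1) mod 40 = 7, so x[1368] = x[8] = 18.

18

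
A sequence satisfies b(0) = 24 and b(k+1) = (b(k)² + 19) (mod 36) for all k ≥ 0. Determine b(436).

b(0) = 24; b(1) = 19; b(2) = 20; b(3) = 23; b(4) = 8; b(5) = 11; b(6) = 32; b(7) = 35; b(8) = 20.
Since b(8) = b(2) = 20, the sequence is eventually periodic: after a pre-period of length 2 it cycles with period 6.
For k ≥ 2, b(k) depends only on (k - 2) mod 6. (436 - 2) mod 6 = 2, so b(436) = b(4) = 8.

8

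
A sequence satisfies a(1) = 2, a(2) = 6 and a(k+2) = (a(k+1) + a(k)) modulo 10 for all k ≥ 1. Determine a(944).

4

We have a(1) = 2,  a(2) = 6,  a(3) = 8,  a(4) = 4,  a(5) = 2,  a(6) = 6.
Since (a(5), a(6)) = (a(1), a(2)) = (2, 6) (two consecutive terms determine the rest), the sequence is periodic with period 4.
So a(944) = a(1 + ((944-1) mod 4)) = a(4) = 4.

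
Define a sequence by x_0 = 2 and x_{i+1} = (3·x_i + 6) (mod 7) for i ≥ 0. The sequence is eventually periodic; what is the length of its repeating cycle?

We have x_0 = 2; x_1 = 5; x_2 = 0; x_3 = 6; x_4 = 3; x_5 = 1; x_6 = 2.
The sequence repeats with period 6.

6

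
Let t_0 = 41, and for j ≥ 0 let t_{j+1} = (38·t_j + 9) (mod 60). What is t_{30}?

35

Computing terms: t_0 = 41, t_1 = 7, t_2 = 35, t_3 = 19, t_4 = 11, t_5 = 7.
Since t_5 = t_1 = 7, the sequence is eventually periodic: after a pre-period of length 1 it cycles with period 4.
For j ≥ 1, t_j depends only on (j - 1) mod 4. (30 - 1) mod 4 = 1, so t_{30} = t_2 = 35.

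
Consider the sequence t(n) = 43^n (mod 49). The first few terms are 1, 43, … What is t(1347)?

29

We have t(0) = 1; t(1) = 43; t(2) = 36; t(3) = 29; t(4) = 22; t(5) = 15; t(6) = 8; t(7) = 1.
Since t(7) = t(0) = 1, the sequence is periodic with period 7.
So t(1347) = t(0 + ((1347-0) mod 7)) = t(3) = 29.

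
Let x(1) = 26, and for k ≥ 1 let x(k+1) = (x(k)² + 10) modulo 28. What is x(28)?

26

We have x(1) = 26, x(2) = 14, x(3) = 10, x(4) = 26.
The sequence repeats with period 3.
So x(28) = x(1 + ((28-1) mod 3)) = x(1) = 26.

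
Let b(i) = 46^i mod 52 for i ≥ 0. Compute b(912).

40

Listing terms: b(0) = 1; b(1) = 46; b(2) = 36; b(3) = 44; b(4) = 48; b(5) = 24; b(6) = 12; b(7) = 32; b(8) = 16; b(9) = 8; b(10) = 4; b(11) = 28; b(12) = 40; b(13) = 20; b(14) = 36.
Since b(14) = b(2) = 36, the sequence is eventually periodic: after a pre-period of length 2 it cycles with period 12.
For i ≥ 2, b(i) depends only on (i - 2) mod 12. (912 - 2) mod 12 = 10, so b(912) = b(12) = 40.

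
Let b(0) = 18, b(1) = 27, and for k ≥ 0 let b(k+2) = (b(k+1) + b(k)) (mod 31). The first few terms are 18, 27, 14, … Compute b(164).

b(0) = 18, b(1) = 27, b(2) = 14, b(3) = 10, b(4) = 24, b(5) = 3, b(6) = 27, b(7) = 30, b(8) = 26, b(9) = 25, b(10) = 20, b(11) = 14, b(12) = 3, b(13) = 17, b(14) = 20, b(15) = 6, b(16) = 26, b(17) = 1, b(18) = 27, b(19) = 28, b(20) = 24, b(21) = 21, b(22) = 14, b(23) = 4, b(24) = 18, b(25) = 22, b(26) = 9, b(27) = 0, b(28) = 9, b(29) = 9, b(30) = 18, b(31) = 27.
Since (b(30), b(31)) = (b(0), b(1)) = (18, 27) (two consecutive terms determine the rest), the sequence is periodic with period 30.
(164 - 0) mod 30 = 14, so b(164) = b(14) = 20.

20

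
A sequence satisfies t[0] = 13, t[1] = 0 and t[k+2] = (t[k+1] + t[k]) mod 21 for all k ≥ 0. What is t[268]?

Computing terms: t[0] = 13,  t[1] = 0,  t[2] = 13,  t[3] = 13,  t[4] = 5,  t[5] = 18,  t[6] = 2,  t[7] = 20,  t[8] = 1,  t[9] = 0,  t[10] = 1,  t[11] = 1,  t[12] = 2,  t[13] = 3,  t[14] = 5,  t[15] = 8,  t[16] = 13,  t[17] = 0.
Since (t[16], t[17]) = (t[0], t[1]) = (13, 0) (two consecutive terms determine the rest), the sequence is periodic with period 16.
(268 - 0) mod 16 = 12, so t[268] = t[12] = 2.

2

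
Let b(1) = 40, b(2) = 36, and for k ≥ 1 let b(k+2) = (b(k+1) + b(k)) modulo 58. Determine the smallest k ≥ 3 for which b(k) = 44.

We have b(1) = 40; b(2) = 36; b(3) = 18; b(4) = 54; b(5) = 14; b(6) = 10; b(7) = 24; b(8) = 34; b(9) = 0; b(10) = 34; b(11) = 34; b(12) = 10; b(13) = 44; b(14) = 54; b(15) = 40; b(16) = 36.
The sequence repeats with period 14.
The value 44 first appears (with k ≥ 3) at b(13).

13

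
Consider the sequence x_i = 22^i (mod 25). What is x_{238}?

We have x_0 = 1,  x_1 = 22,  x_2 = 9,  x_3 = 23,  x_4 = 6,  x_5 = 7,  x_6 = 4,  x_7 = 13,  x_8 = 11,  x_9 = 17,  x_{10} = 24,  x_{11} = 3,  x_{12} = 16,  x_{13} = 2,  x_{14} = 19,  x_{15} = 18,  x_{16} = 21,  x_{17} = 12,  x_{18} = 14,  x_{19} = 8,  x_{20} = 1.
The sequence repeats with period 20.
So x_{238} = x_{0 + ((238-0) mod 20)} = x_{18} = 14.

14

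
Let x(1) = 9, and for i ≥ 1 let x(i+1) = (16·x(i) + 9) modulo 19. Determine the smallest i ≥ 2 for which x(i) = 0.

Listing terms: x(1) = 9, x(2) = 1, x(3) = 6, x(4) = 10, x(5) = 17, x(6) = 15, x(7) = 2, x(8) = 3, x(9) = 0, x(10) = 9.
The sequence repeats with period 9.
The value 0 first appears (with i ≥ 2) at x(9).

9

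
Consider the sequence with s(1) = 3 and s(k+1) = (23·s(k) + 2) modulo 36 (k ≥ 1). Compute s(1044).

11

s(1) = 3, s(2) = 35, s(3) = 15, s(4) = 23, s(5) = 27, s(6) = 11, s(7) = 3.
The sequence repeats with period 6.
(1044 - 1) mod 6 = 5, so s(1044) = s(6) = 11.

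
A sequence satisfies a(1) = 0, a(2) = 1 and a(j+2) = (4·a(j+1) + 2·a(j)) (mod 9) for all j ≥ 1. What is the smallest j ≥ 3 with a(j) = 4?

3

a(1) = 0; a(2) = 1; a(3) = 4; a(4) = 0; a(5) = 8; a(6) = 5; a(7) = 0; a(8) = 1.
Since (a(7), a(8)) = (a(1), a(2)) = (0, 1) (two consecutive terms determine the rest), the sequence is periodic with period 6.
The value 4 first appears (with j ≥ 3) at a(3).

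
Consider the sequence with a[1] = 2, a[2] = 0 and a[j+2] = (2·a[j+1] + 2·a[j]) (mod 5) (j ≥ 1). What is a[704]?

a[1] = 2,  a[2] = 0,  a[3] = 4,  a[4] = 3,  a[5] = 4,  a[6] = 4,  a[7] = 1,  a[8] = 0,  a[9] = 2,  a[10] = 4,  a[11] = 2,  a[12] = 2,  a[13] = 3,  a[14] = 0,  a[15] = 1,  a[16] = 2,  a[17] = 1,  a[18] = 1,  a[19] = 4,  a[20] = 0,  a[21] = 3,  a[22] = 1,  a[23] = 3,  a[24] = 3,  a[25] = 2,  a[26] = 0.
Since (a[25], a[26]) = (a[1], a[2]) = (2, 0) (two consecutive terms determine the rest), the sequence is periodic with period 24.
So a[704] = a[1 + ((704-1) mod 24)] = a[8] = 0.

0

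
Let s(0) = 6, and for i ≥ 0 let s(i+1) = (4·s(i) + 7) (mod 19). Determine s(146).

17

s(0) = 6, s(1) = 12, s(2) = 17, s(3) = 18, s(4) = 3, s(5) = 0, s(6) = 7, s(7) = 16, s(8) = 14, s(9) = 6.
Since s(9) = s(0) = 6, the sequence is periodic with period 9.
So s(146) = s(0 + ((146-0) mod 9)) = s(2) = 17.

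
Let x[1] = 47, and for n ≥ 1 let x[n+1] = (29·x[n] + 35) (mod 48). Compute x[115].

17

Computing terms: x[1] = 47; x[2] = 6; x[3] = 17; x[4] = 0; x[5] = 35; x[6] = 42; x[7] = 5; x[8] = 36; x[9] = 23; x[10] = 30; x[11] = 41; x[12] = 24; x[13] = 11; x[14] = 18; x[15] = 29; x[16] = 12; x[17] = 47.
Since x[17] = x[1] = 47, the sequence is periodic with period 16.
So x[115] = x[1 + ((115-1) mod 16)] = x[3] = 17.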